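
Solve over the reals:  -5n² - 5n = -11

Rearrange to standard form: -5n² - 5n + 11 = 0.
Discriminant: (-5)² − 4·(-5)·11 = 245.
Quadratic formula: n = (5 ± √245) / (-10).
So n = -7·√(5)/10 - 1/2 ≈ -2.0652 or n = -1/2 + 7·√(5)/10 ≈ 1.0652.

n = -2.0652 or n = 1.0652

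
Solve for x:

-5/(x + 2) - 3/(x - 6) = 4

x = -3.3589 or x = 5.3589

Multiply both sides by (x + 2)(x - 6):
-5(x - 6) - 3(x + 2) = 4(x + 2)(x - 6).
Expand and collect terms: 4x² - 8x - 72 = 0.
By the quadratic formula, x = (8 ± √1216) / 8, so x ≈ 5.3589 or x ≈ -3.3589.
Neither value makes a denominator zero (x ≠ -2, x ≠ 6), so both are valid.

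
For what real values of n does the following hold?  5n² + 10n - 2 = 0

n = -2.1832 or n = 0.1832

Discriminant: (10)² − 4·5·(-2) = 140.
Quadratic formula: n = (-10 ± √140) / 10.
So n = -1 + √(35)/5 ≈ 0.1832 or n = -√(35)/5 - 1 ≈ -2.1832.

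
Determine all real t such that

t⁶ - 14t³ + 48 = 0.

t = 1.8171 or t = 2

Let u = t³. The equation becomes u² - 14u + 48 = 0.
Factor: (u - 6)(u - 8) = 0, so u = 6 or u = 8.
t³ = 6 gives t = ∛(6) ≈ 1.8171.
t³ = 8 gives t = 2.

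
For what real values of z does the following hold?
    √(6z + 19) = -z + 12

Square both sides: 6z + 19 = (-z + 12)².
Expand and rearrange: z² - 30z + 125 = 0.
Solving gives z = 25 or z = 5.
Check each candidate in the original equation:
  z = 25: √(169) = 13, while -z + 12 = -13 — extraneous.
  z = 5: √(49) = 7, while -z + 12 = 7 — valid.

z = 5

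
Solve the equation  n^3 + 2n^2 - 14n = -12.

n = -5.1623 or n = 1.1623 or n = 2

Rearrange: n^3 + 2n^2 - 14n + 12 = 0.
Possible rational roots are divisors of 12. Testing n = 2 gives 0, so (n - 2) is a factor.
Divide: n^3 + 2n^2 - 14n + 12 = (n - 2)(n^2 + 4n - 6).
Apply the quadratic formula to n^2 + 4n - 6 = 0: n = (-4 +/- sqrt(40))/2, i.e. n ~= 1.1623 or n ~= -5.1623.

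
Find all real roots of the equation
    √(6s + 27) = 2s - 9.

s = 9

Square both sides: 6s + 27 = (2s - 9)².
Expand and rearrange: 4s² - 42s + 54 = 0.
Solving gives s = 9 or s = 1.5.
Check each candidate in the original equation:
  s = 9: √(81) = 9, while 2s - 9 = 9 — valid.
  s = 1.5: √(36) = 6, while 2s - 9 = -6 — extraneous.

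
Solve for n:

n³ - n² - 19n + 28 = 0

Possible rational roots are divisors of 28. Testing n = 4 gives 0, so (n - 4) is a factor.
Divide: n³ - n² - 19n + 28 = (n - 4)(n² + 3n - 7).
Apply the quadratic formula to n² + 3n - 7 = 0: n = (-3 ± √37)/2, i.e. n ≈ 1.5414 or n ≈ -4.5414.

n = -4.5414 or n = 1.5414 or n = 4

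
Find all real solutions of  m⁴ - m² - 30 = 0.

m = -2.4495 or m = 2.4495

Let u = m². The equation becomes u² - u - 30 = 0.
Factor: (u + 5)(u - 6) = 0, so u = -5 or u = 6.
m² = -5 < 0 has no real solution.
m² = 6 gives m = ±√(6) ≈ ±2.4495.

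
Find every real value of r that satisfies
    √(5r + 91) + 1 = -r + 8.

Isolate the radical: √(5r + 91) = -r + 7.
Square both sides: 5r + 91 = (-r + 7)².
Expand and rearrange: r² - 19r - 42 = 0.
Solving gives r = 21 or r = -2.
Check each candidate in the original equation:
  r = 21: √(196) = 14, while -r + 7 = -14 — extraneous.
  r = -2: √(81) = 9, while -r + 7 = 9 — valid.

r = -2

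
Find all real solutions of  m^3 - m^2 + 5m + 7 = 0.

Possible rational roots are divisors of 7. Testing m = -1 gives 0, so (m + 1) is a factor.
Divide: m^3 - m^2 + 5m + 7 = (m + 1)(m^2 - 2m + 7).
The quadratic m^2 - 2m + 7 has discriminant -24 < 0, so no further real roots.

m = -1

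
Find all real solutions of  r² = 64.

r = -8 or r = 8

Bring every term to one side: r² - 64 = 0.
Factor: (r + 8)(r - 8) = 0.
So r = -8 or r = 8.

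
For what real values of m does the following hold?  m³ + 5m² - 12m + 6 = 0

m = -6.873 or m = 0.873 or m = 1

Possible rational roots are divisors of 6. Testing m = 1 gives 0, so (m - 1) is a factor.
Divide: m³ + 5m² - 12m + 6 = (m - 1)(m² + 6m - 6).
Apply the quadratic formula to m² + 6m - 6 = 0: m = (-6 ± √60)/2, i.e. m ≈ 0.873 or m ≈ -6.873.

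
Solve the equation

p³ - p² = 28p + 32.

p = -4 or p = -1.2749 or p = 6.2749

Rearrange: p³ - p² - 28p - 32 = 0.
Possible rational roots are divisors of -32. Testing p = -4 gives 0, so (p + 4) is a factor.
Divide: p³ - p² - 28p - 32 = (p + 4)(p² - 5p - 8).
Apply the quadratic formula to p² - 5p - 8 = 0: p = (5 ± √57)/2, i.e. p ≈ 6.2749 or p ≈ -1.2749.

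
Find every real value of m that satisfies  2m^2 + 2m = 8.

Rearrange to standard form: 2m^2 + 2m - 8 = 0.
Discriminant: (2)^2 - 4*2*(-8) = 68.
Quadratic formula: m = (-2 +/- sqrt(68)) / 4.
So m = -1/2 + sqrt(17)/2 ~= 1.5616 or m = -sqrt(17)/2 - 1/2 ~= -2.5616.

m = -2.5616 or m = 1.5616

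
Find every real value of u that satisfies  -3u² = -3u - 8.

u = -1.2078 or u = 2.2078

Rearrange to standard form: -3u² + 3u + 8 = 0.
Discriminant: (3)² − 4·(-3)·8 = 105.
Quadratic formula: u = (-3 ± √105) / (-6).
So u = 1/2 - √(105)/6 ≈ -1.2078 or u = 1/2 + √(105)/6 ≈ 2.2078.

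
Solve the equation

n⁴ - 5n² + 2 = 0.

n = -2.1358 or n = -0.6622 or n = 0.6622 or n = 2.1358

Let u = n². The equation becomes u² - 5u + 2 = 0.
By the quadratic formula, u = √(17)/2 + 5/2 or u = 5/2 - √(17)/2.
n² = √(17)/2 + 5/2 gives n = ±√(√(17)/2 + 5/2) ≈ ±2.1358.
n² = 5/2 - √(17)/2 gives n = ±√(5/2 - √(17)/2) ≈ ±0.6622.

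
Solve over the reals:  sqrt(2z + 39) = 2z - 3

z = 5

Square both sides: 2z + 39 = (2z - 3)^2.
Expand and rearrange: 4z^2 - 14z - 30 = 0.
Solving gives z = 5 or z = -1.5.
Check each candidate in the original equation:
  z = 5: sqrt(49) = 7, while 2z - 3 = 7 — valid.
  z = -1.5: sqrt(36) = 6, while 2z - 3 = -6 — extraneous.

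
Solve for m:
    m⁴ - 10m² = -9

m = -3 or m = -1 or m = 1 or m = 3

Let u = m². The equation becomes u² - 10u + 9 = 0.
Factor: (u - 1)(u - 9) = 0, so u = 1 or u = 9.
m² = 1 gives m = ±1.
m² = 9 gives m = ±3.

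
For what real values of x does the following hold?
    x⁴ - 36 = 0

x = -2.4495 or x = 2.4495

Let u = x². The equation becomes u² - 36 = 0.
Factor: (u + 6)(u - 6) = 0, so u = -6 or u = 6.
x² = -6 < 0 has no real solution.
x² = 6 gives x = ±√(6) ≈ ±2.4495.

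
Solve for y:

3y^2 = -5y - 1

Rearrange to standard form: 3y^2 + 5y + 1 = 0.
Discriminant: (5)^2 - 4*3*1 = 13.
Quadratic formula: y = (-5 +/- sqrt(13)) / 6.
So y = -5/6 + sqrt(13)/6 ~= -0.2324 or y = -5/6 - sqrt(13)/6 ~= -1.4343.

y = -1.4343 or y = -0.2324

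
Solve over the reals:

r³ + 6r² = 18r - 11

r = -8.3218 or r = 1 or r = 1.3218

Rearrange: r³ + 6r² - 18r + 11 = 0.
Possible rational roots are divisors of 11. Testing r = 1 gives 0, so (r - 1) is a factor.
Divide: r³ + 6r² - 18r + 11 = (r - 1)(r² + 7r - 11).
Apply the quadratic formula to r² + 7r - 11 = 0: r = (-7 ± √93)/2, i.e. r ≈ 1.3218 or r ≈ -8.3218.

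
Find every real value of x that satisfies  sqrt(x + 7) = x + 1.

Square both sides: x + 7 = (x + 1)^2.
Expand and rearrange: x^2 + x - 6 = 0.
Solving gives x = 2 or x = -3.
Check each candidate in the original equation:
  x = 2: sqrt(9) = 3, while x + 1 = 3 — valid.
  x = -3: sqrt(4) = 2, while x + 1 = -2 — extraneous.

x = 2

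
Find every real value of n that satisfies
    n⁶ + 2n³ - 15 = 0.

n = -1.71 or n = 1.4422

Let u = n³. The equation becomes u² + 2u - 15 = 0.
Factor: (u - 3)(u + 5) = 0, so u = 3 or u = -5.
n³ = 3 gives n = ∛(3) ≈ 1.4422.
n³ = -5 gives n = -∛(5) ≈ -1.71.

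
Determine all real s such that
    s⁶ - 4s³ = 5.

Let u = s³. The equation becomes u² - 4u - 5 = 0.
Factor: (u + 1)(u - 5) = 0, so u = -1 or u = 5.
s³ = -1 gives s = -1.
s³ = 5 gives s = ∛(5) ≈ 1.71.

s = -1 or s = 1.71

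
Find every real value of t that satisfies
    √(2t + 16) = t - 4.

t = 10

Square both sides: 2t + 16 = (t - 4)².
Expand and rearrange: t² - 10t = 0.
Solving gives t = 10 or t = 0.
Check each candidate in the original equation:
  t = 10: √(36) = 6, while t - 4 = 6 — valid.
  t = 0: √(16) = 4, while t - 4 = -4 — extraneous.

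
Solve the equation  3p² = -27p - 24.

Bring every term to one side: 3p² + 27p + 24 = 0.
Factor: 3(p + 8)(p + 1) = 0.
So p = -8 or p = -1.

p = -8 or p = -1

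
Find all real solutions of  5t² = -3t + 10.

t = -1.7457 or t = 1.1457

Rearrange to standard form: 5t² + 3t - 10 = 0.
Discriminant: (3)² − 4·5·(-10) = 209.
Quadratic formula: t = (-3 ± √209) / 10.
So t = -3/10 + √(209)/10 ≈ 1.1457 or t = -√(209)/10 - 3/10 ≈ -1.7457.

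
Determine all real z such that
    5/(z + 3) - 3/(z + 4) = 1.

z = -4.7913 or z = -0.2087

Multiply both sides by (z + 3)(z + 4):
5(z + 4) - 3(z + 3) = (z + 3)(z + 4).
Expand and collect terms: z² + 5z + 1 = 0.
By the quadratic formula, z = (-5 ± √21) / 2, so z ≈ -0.2087 or z ≈ -4.7913.
Neither value makes a denominator zero (z ≠ -3, z ≠ -4), so both are valid.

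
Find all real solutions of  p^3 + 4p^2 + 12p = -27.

Rearrange: p^3 + 4p^2 + 12p + 27 = 0.
Possible rational roots are divisors of 27. Testing p = -3 gives 0, so (p + 3) is a factor.
Divide: p^3 + 4p^2 + 12p + 27 = (p + 3)(p^2 + p + 9).
The quadratic p^2 + p + 9 has discriminant -35 < 0, so no further real roots.

p = -3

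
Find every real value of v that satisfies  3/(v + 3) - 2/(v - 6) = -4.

Multiply both sides by (v + 3)(v - 6):
3(v - 6) - 2(v + 3) = -4(v + 3)(v - 6).
Expand and collect terms: -4v^2 + 11v + 96 = 0.
By the quadratic formula, v = (-11 +/- sqrt(1657)) / -8, so v ~= -3.7133 or v ~= 6.4633.
Neither value makes a denominator zero (v != -3, v != 6), so both are valid.

v = -3.7133 or v = 6.4633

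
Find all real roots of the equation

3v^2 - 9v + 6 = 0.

Factor: 3(v - 1)(v - 2) = 0.
So v = 1 or v = 2.

v = 1 or v = 2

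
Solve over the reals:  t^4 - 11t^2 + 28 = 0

t = -2.6458 or t = -2 or t = 2 or t = 2.6458

Let u = t^2. The equation becomes u^2 - 11u + 28 = 0.
Factor: (u - 4)(u - 7) = 0, so u = 4 or u = 7.
t^2 = 4 gives t = +/-2.
t^2 = 7 gives t = +/-sqrt(7) ~= +/-2.6458.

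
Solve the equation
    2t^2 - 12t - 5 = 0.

Discriminant: (-12)^2 - 4*2*(-5) = 184.
Quadratic formula: t = (12 +/- sqrt(184)) / 4.
So t = 3 + sqrt(46)/2 ~= 6.3912 or t = 3 - sqrt(46)/2 ~= -0.3912.

t = -0.3912 or t = 6.3912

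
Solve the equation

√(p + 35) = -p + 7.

p = 1

Square both sides: p + 35 = (-p + 7)².
Expand and rearrange: p² - 15p + 14 = 0.
Solving gives p = 14 or p = 1.
Check each candidate in the original equation:
  p = 14: √(49) = 7, while -p + 7 = -7 — extraneous.
  p = 1: √(36) = 6, while -p + 7 = 6 — valid.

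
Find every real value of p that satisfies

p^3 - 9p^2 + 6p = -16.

p = -1 or p = 2 or p = 8

Rearrange: p^3 - 9p^2 + 6p + 16 = 0.
Possible rational roots are divisors of 16. Testing p = 2 gives 0, so (p - 2) is a factor.
Divide: p^3 - 9p^2 + 6p + 16 = (p - 2)(p^2 - 7p - 8).
Factor the quadratic: p = 8 or p = -1.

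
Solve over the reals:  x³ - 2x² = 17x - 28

x = -4 or x = 1.5858 or x = 4.4142

Rearrange: x³ - 2x² - 17x + 28 = 0.
Possible rational roots are divisors of 28. Testing x = -4 gives 0, so (x + 4) is a factor.
Divide: x³ - 2x² - 17x + 28 = (x + 4)(x² - 6x + 7).
Apply the quadratic formula to x² - 6x + 7 = 0: x = (6 ± √8)/2, i.e. x ≈ 4.4142 or x ≈ 1.5858.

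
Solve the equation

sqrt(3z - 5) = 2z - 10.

z = 7

Square both sides: 3z - 5 = (2z - 10)^2.
Expand and rearrange: 4z^2 - 43z + 105 = 0.
Solving gives z = 7 or z = 3.75.
Check each candidate in the original equation:
  z = 7: sqrt(16) = 4, while 2z - 10 = 4 — valid.
  z = 3.75: sqrt(6.25) = 2.5, while 2z - 10 = -2.5 — extraneous.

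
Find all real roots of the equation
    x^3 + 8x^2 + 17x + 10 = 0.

Possible rational roots are divisors of 10. Testing x = -5 gives 0, so (x + 5) is a factor.
Divide: x^3 + 8x^2 + 17x + 10 = (x + 5)(x^2 + 3x + 2).
Factor the quadratic: x = -1 or x = -2.

x = -5 or x = -2 or x = -1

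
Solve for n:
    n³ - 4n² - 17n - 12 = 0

n = -1.772 or n = -1 or n = 6.772

Possible rational roots are divisors of -12. Testing n = -1 gives 0, so (n + 1) is a factor.
Divide: n³ - 4n² - 17n - 12 = (n + 1)(n² - 5n - 12).
Apply the quadratic formula to n² - 5n - 12 = 0: n = (5 ± √73)/2, i.e. n ≈ 6.772 or n ≈ -1.772.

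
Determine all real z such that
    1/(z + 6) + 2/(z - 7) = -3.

z = -6.3509 or z = 6.3509

Multiply both sides by (z + 6)(z - 7):
(z - 7) + 2(z + 6) = -3(z + 6)(z - 7).
Expand and collect terms: -3z² + 121 = 0.
By the quadratic formula, z = (0 ± √1452) / -6, so z ≈ -6.3509 or z ≈ 6.3509.
Neither value makes a denominator zero (z ≠ -6, z ≠ 7), so both are valid.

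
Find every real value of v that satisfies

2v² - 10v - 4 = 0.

Discriminant: (-10)² − 4·2·(-4) = 132.
Quadratic formula: v = (10 ± √132) / 4.
So v = 5/2 + √(33)/2 ≈ 5.3723 or v = 5/2 - √(33)/2 ≈ -0.3723.

v = -0.3723 or v = 5.3723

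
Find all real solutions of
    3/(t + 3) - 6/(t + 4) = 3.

Multiply both sides by (t + 3)(t + 4):
3(t + 4) - 6(t + 3) = 3(t + 3)(t + 4).
Expand and collect terms: 3t^2 + 24t + 42 = 0.
By the quadratic formula, t = (-24 +/- sqrt(72)) / 6, so t ~= -2.5858 or t ~= -5.4142.
Neither value makes a denominator zero (t != -3, t != -4), so both are valid.

t = -5.4142 or t = -2.5858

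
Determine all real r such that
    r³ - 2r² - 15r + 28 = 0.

r = -3.8284 or r = 1.8284 or r = 4

Possible rational roots are divisors of 28. Testing r = 4 gives 0, so (r - 4) is a factor.
Divide: r³ - 2r² - 15r + 28 = (r - 4)(r² + 2r - 7).
Apply the quadratic formula to r² + 2r - 7 = 0: r = (-2 ± √32)/2, i.e. r ≈ 1.8284 or r ≈ -3.8284.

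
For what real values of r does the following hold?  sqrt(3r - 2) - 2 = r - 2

Isolate the radical: sqrt(3r - 2) = r.
Square both sides: 3r - 2 = (r)^2.
Expand and rearrange: r^2 - 3r + 2 = 0.
Solving gives r = 2 or r = 1.
Check each candidate in the original equation:
  r = 2: sqrt(4) = 2, while r = 2 — valid.
  r = 1: sqrt(1) = 1, while r = 1 — valid.

r = 1 or r = 2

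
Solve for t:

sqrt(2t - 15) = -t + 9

Square both sides: 2t - 15 = (-t + 9)^2.
Expand and rearrange: t^2 - 20t + 96 = 0.
Solving gives t = 12 or t = 8.
Check each candidate in the original equation:
  t = 12: sqrt(9) = 3, while -t + 9 = -3 — extraneous.
  t = 8: sqrt(1) = 1, while -t + 9 = 1 — valid.

t = 8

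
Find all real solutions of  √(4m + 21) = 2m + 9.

m = -3

Square both sides: 4m + 21 = (2m + 9)².
Expand and rearrange: 4m² + 32m + 60 = 0.
Solving gives m = -3 or m = -5.
Check each candidate in the original equation:
  m = -3: √(9) = 3, while 2m + 9 = 3 — valid.
  m = -5: √(1) = 1, while 2m + 9 = -1 — extraneous.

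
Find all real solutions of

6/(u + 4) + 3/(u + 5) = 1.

Multiply both sides by (u + 4)(u + 5):
6(u + 5) + 3(u + 4) = (u + 4)(u + 5).
Expand and collect terms: u^2 - 22 = 0.
By the quadratic formula, u = (0 +/- sqrt(88)) / 2, so u ~= 4.6904 or u ~= -4.6904.
Neither value makes a denominator zero (u != -4, u != -5), so both are valid.

u = -4.6904 or u = 4.6904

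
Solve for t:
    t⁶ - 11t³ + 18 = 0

t = 1.2599 or t = 2.0801

Let u = t³. The equation becomes u² - 11u + 18 = 0.
Factor: (u - 9)(u - 2) = 0, so u = 9 or u = 2.
t³ = 9 gives t = ∛(9) ≈ 2.0801.
t³ = 2 gives t = ∛(2) ≈ 1.2599.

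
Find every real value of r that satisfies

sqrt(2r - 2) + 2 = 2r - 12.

r = 9

Isolate the radical: sqrt(2r - 2) = 2r - 14.
Square both sides: 2r - 2 = (2r - 14)^2.
Expand and rearrange: 4r^2 - 58r + 198 = 0.
Solving gives r = 9 or r = 5.5.
Check each candidate in the original equation:
  r = 9: sqrt(16) = 4, while 2r - 14 = 4 — valid.
  r = 5.5: sqrt(9) = 3, while 2r - 14 = -3 — extraneous.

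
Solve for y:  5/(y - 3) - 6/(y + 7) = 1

Multiply both sides by (y - 3)(y + 7):
5(y + 7) - 6(y - 3) = (y - 3)(y + 7).
Expand and collect terms: y² + 5y - 74 = 0.
By the quadratic formula, y = (-5 ± √321) / 2, so y ≈ 6.4582 or y ≈ -11.4582.
Neither value makes a denominator zero (y ≠ 3, y ≠ -7), so both are valid.

y = -11.4582 or y = 6.4582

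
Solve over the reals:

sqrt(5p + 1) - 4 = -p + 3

Isolate the radical: sqrt(5p + 1) = -p + 7.
Square both sides: 5p + 1 = (-p + 7)^2.
Expand and rearrange: p^2 - 19p + 48 = 0.
Solving gives p = 16 or p = 3.
Check each candidate in the original equation:
  p = 16: sqrt(81) = 9, while -p + 7 = -9 — extraneous.
  p = 3: sqrt(16) = 4, while -p + 7 = 4 — valid.

p = 3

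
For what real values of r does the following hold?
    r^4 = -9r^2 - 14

Let u = r^2. The equation becomes u^2 + 9u + 14 = 0.
Factor: (u + 7)(u + 2) = 0, so u = -7 or u = -2.
r^2 = -7 < 0 has no real solution.
r^2 = -2 < 0 has no real solution.

No real solutions.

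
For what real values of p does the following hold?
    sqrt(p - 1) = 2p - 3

p = 2

Square both sides: p - 1 = (2p - 3)^2.
Expand and rearrange: 4p^2 - 13p + 10 = 0.
Solving gives p = 2 or p = 1.25.
Check each candidate in the original equation:
  p = 2: sqrt(1) = 1, while 2p - 3 = 1 — valid.
  p = 1.25: sqrt(0.25) = 0.5, while 2p - 3 = -0.5 — extraneous.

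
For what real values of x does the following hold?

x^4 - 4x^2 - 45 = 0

Let u = x^2. The equation becomes u^2 - 4u - 45 = 0.
Factor: (u - 9)(u + 5) = 0, so u = 9 or u = -5.
x^2 = 9 gives x = +/-3.
x^2 = -5 < 0 has no real solution.

x = -3 or x = 3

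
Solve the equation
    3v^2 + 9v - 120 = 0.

v = -8 or v = 5

Factor: 3(v + 8)(v - 5) = 0.
So v = -8 or v = 5.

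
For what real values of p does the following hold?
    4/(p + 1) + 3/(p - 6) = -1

p = -6.2915 or p = 4.2915

Multiply both sides by (p + 1)(p - 6):
4(p - 6) + 3(p + 1) = -(p + 1)(p - 6).
Expand and collect terms: -p^2 - 2p + 27 = 0.
By the quadratic formula, p = (2 +/- sqrt(112)) / -2, so p ~= -6.2915 or p ~= 4.2915.
Neither value makes a denominator zero (p != -1, p != 6), so both are valid.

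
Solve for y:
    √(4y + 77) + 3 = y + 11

y = 1

Isolate the radical: √(4y + 77) = y + 8.
Square both sides: 4y + 77 = (y + 8)².
Expand and rearrange: y² + 12y - 13 = 0.
Solving gives y = 1 or y = -13.
Check each candidate in the original equation:
  y = 1: √(81) = 9, while y + 8 = 9 — valid.
  y = -13: √(25) = 5, while y + 8 = -5 — extraneous.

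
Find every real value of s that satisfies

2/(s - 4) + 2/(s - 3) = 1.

s = 3.4384 or s = 7.5616

Multiply both sides by (s - 4)(s - 3):
2(s - 3) + 2(s - 4) = (s - 4)(s - 3).
Expand and collect terms: s^2 - 11s + 26 = 0.
By the quadratic formula, s = (11 +/- sqrt(17)) / 2, so s ~= 7.5616 or s ~= 3.4384.
Neither value makes a denominator zero (s != 4, s != 3), so both are valid.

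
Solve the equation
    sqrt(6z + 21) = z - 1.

z = 10

Square both sides: 6z + 21 = (z - 1)^2.
Expand and rearrange: z^2 - 8z - 20 = 0.
Solving gives z = 10 or z = -2.
Check each candidate in the original equation:
  z = 10: sqrt(81) = 9, while z - 1 = 9 — valid.
  z = -2: sqrt(9) = 3, while z - 1 = -3 — extraneous.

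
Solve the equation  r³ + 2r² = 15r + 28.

r = -4 or r = -1.8284 or r = 3.8284

Rearrange: r³ + 2r² - 15r - 28 = 0.
Possible rational roots are divisors of -28. Testing r = -4 gives 0, so (r + 4) is a factor.
Divide: r³ + 2r² - 15r - 28 = (r + 4)(r² - 2r - 7).
Apply the quadratic formula to r² - 2r - 7 = 0: r = (2 ± √32)/2, i.e. r ≈ 3.8284 or r ≈ -1.8284.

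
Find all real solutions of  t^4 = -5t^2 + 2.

Let u = t^2. The equation becomes u^2 + 5u - 2 = 0.
By the quadratic formula, u = -5/2 + sqrt(33)/2 or u = -sqrt(33)/2 - 5/2.
t^2 = -5/2 + sqrt(33)/2 gives t = +/-sqrt(-5/2 + sqrt(33)/2) ~= +/-0.6101.
t^2 = -sqrt(33)/2 - 5/2 < 0 has no real solution.

t = -0.6101 or t = 0.6101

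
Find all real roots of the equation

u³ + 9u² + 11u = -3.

Rearrange: u³ + 9u² + 11u + 3 = 0.
Possible rational roots are divisors of 3. Testing u = -1 gives 0, so (u + 1) is a factor.
Divide: u³ + 9u² + 11u + 3 = (u + 1)(u² + 8u + 3).
Apply the quadratic formula to u² + 8u + 3 = 0: u = (-8 ± √52)/2, i.e. u ≈ -0.3944 or u ≈ -7.6056.

u = -7.6056 or u = -1 or u = -0.3944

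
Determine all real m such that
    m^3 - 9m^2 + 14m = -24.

m = -1 or m = 4 or m = 6

Rearrange: m^3 - 9m^2 + 14m + 24 = 0.
Possible rational roots are divisors of 24. Testing m = 4 gives 0, so (m - 4) is a factor.
Divide: m^3 - 9m^2 + 14m + 24 = (m - 4)(m^2 - 5m - 6).
Factor the quadratic: m = 6 or m = -1.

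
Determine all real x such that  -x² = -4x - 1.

Rearrange to standard form: -x² + 4x + 1 = 0.
Discriminant: (4)² − 4·(-1)·1 = 20.
Quadratic formula: x = (-4 ± √20) / (-2).
So x = 2 - √(5) ≈ -0.2361 or x = 2 + √(5) ≈ 4.2361.

x = -0.2361 or x = 4.2361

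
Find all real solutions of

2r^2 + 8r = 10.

r = -5 or r = 1

Bring every term to one side: 2r^2 + 8r - 10 = 0.
Factor: 2(r + 5)(r - 1) = 0.
So r = -5 or r = 1.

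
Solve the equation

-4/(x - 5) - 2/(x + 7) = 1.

Multiply both sides by (x - 5)(x + 7):
-4(x + 7) - 2(x - 5) = (x - 5)(x + 7).
Expand and collect terms: x² + 8x - 17 = 0.
By the quadratic formula, x = (-8 ± √132) / 2, so x ≈ 1.7446 or x ≈ -9.7446.
Neither value makes a denominator zero (x ≠ 5, x ≠ -7), so both are valid.

x = -9.7446 or x = 1.7446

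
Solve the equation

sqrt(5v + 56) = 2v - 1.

Square both sides: 5v + 56 = (2v - 1)^2.
Expand and rearrange: 4v^2 - 9v - 55 = 0.
Solving gives v = 5 or v = -2.75.
Check each candidate in the original equation:
  v = 5: sqrt(81) = 9, while 2v - 1 = 9 — valid.
  v = -2.75: sqrt(42.25) = 6.5, while 2v - 1 = -6.5 — extraneous.

v = 5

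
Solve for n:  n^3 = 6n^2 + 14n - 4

Rearrange: n^3 - 6n^2 - 14n + 4 = 0.
Possible rational roots are divisors of 4. Testing n = -2 gives 0, so (n + 2) is a factor.
Divide: n^3 - 6n^2 - 14n + 4 = (n + 2)(n^2 - 8n + 2).
Apply the quadratic formula to n^2 - 8n + 2 = 0: n = (8 +/- sqrt(56))/2, i.e. n ~= 7.7417 or n ~= 0.2583.

n = -2 or n = 0.2583 or n = 7.7417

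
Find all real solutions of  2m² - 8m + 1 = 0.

m = 0.1292 or m = 3.8708

Discriminant: (-8)² − 4·2·1 = 56.
Quadratic formula: m = (8 ± √56) / 4.
So m = √(14)/2 + 2 ≈ 3.8708 or m = 2 - √(14)/2 ≈ 0.1292.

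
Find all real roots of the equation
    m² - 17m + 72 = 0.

m = 8 or m = 9

Factor: (m - 8)(m - 9) = 0.
So m = 8 or m = 9.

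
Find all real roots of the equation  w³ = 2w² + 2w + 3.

Rearrange: w³ - 2w² - 2w - 3 = 0.
Possible rational roots are divisors of -3. Testing w = 3 gives 0, so (w - 3) is a factor.
Divide: w³ - 2w² - 2w - 3 = (w - 3)(w² + w + 1).
The quadratic w² + w + 1 has discriminant -3 < 0, so no further real roots.

w = 3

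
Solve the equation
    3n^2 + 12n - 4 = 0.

Discriminant: (12)^2 - 4*3*(-4) = 192.
Quadratic formula: n = (-12 +/- sqrt(192)) / 6.
So n = -2 + 4*sqrt(3)/3 ~= 0.3094 or n = -4*sqrt(3)/3 - 2 ~= -4.3094.

n = -4.3094 or n = 0.3094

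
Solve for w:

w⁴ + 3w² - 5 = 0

w = -1.0921 or w = 1.0921

Let u = w². The equation becomes u² + 3u - 5 = 0.
By the quadratic formula, u = -3/2 + √(29)/2 or u = -√(29)/2 - 3/2.
w² = -3/2 + √(29)/2 gives w = ±√(-3/2 + √(29)/2) ≈ ±1.0921.
w² = -√(29)/2 - 3/2 < 0 has no real solution.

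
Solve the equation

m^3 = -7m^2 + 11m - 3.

Rearrange: m^3 + 7m^2 - 11m + 3 = 0.
Possible rational roots are divisors of 3. Testing m = 1 gives 0, so (m - 1) is a factor.
Divide: m^3 + 7m^2 - 11m + 3 = (m - 1)(m^2 + 8m - 3).
Apply the quadratic formula to m^2 + 8m - 3 = 0: m = (-8 +/- sqrt(76))/2, i.e. m ~= 0.3589 or m ~= -8.3589.

m = -8.3589 or m = 0.3589 or m = 1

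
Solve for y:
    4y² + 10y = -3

Rearrange to standard form: 4y² + 10y + 3 = 0.
Discriminant: (10)² − 4·4·3 = 52.
Quadratic formula: y = (-10 ± √52) / 8.
So y = -5/4 + √(13)/4 ≈ -0.3486 or y = -5/4 - √(13)/4 ≈ -2.1514.

y = -2.1514 or y = -0.3486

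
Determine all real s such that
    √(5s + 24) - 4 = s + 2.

s = -4 or s = -3

Isolate the radical: √(5s + 24) = s + 6.
Square both sides: 5s + 24 = (s + 6)².
Expand and rearrange: s² + 7s + 12 = 0.
Solving gives s = -3 or s = -4.
Check each candidate in the original equation:
  s = -3: √(9) = 3, while s + 6 = 3 — valid.
  s = -4: √(4) = 2, while s + 6 = 2 — valid.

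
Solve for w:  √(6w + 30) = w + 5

w = -5 or w = 1

Square both sides: 6w + 30 = (w + 5)².
Expand and rearrange: w² + 4w - 5 = 0.
Solving gives w = 1 or w = -5.
Check each candidate in the original equation:
  w = 1: √(36) = 6, while w + 5 = 6 — valid.
  w = -5: √(0) = 0, while w + 5 = 0 — valid.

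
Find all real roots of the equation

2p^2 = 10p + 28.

Bring every term to one side: 2p^2 - 10p - 28 = 0.
Factor: 2(p - 7)(p + 2) = 0.
So p = 7 or p = -2.

p = -2 or p = 7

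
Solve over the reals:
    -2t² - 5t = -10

t = -3.8117 or t = 1.3117

Rearrange to standard form: -2t² - 5t + 10 = 0.
Discriminant: (-5)² − 4·(-2)·10 = 105.
Quadratic formula: t = (5 ± √105) / (-4).
So t = -√(105)/4 - 5/4 ≈ -3.8117 or t = -5/4 + √(105)/4 ≈ 1.3117.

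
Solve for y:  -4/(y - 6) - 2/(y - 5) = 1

y = -0.3723 or y = 5.3723

Multiply both sides by (y - 6)(y - 5):
-4(y - 5) - 2(y - 6) = (y - 6)(y - 5).
Expand and collect terms: y² - 5y - 2 = 0.
By the quadratic formula, y = (5 ± √33) / 2, so y ≈ 5.3723 or y ≈ -0.3723.
Neither value makes a denominator zero (y ≠ 6, y ≠ 5), so both are valid.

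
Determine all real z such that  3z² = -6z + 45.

z = -5 or z = 3

Bring every term to one side: 3z² + 6z - 45 = 0.
Factor: 3(z + 5)(z - 3) = 0.
So z = -5 or z = 3.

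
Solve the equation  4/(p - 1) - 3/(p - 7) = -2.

p = -0.673 or p = 8.173

Multiply both sides by (p - 1)(p - 7):
4(p - 7) - 3(p - 1) = -2(p - 1)(p - 7).
Expand and collect terms: -2p² + 15p + 11 = 0.
By the quadratic formula, p = (-15 ± √313) / -4, so p ≈ -0.673 or p ≈ 8.173.
Neither value makes a denominator zero (p ≠ 1, p ≠ 7), so both are valid.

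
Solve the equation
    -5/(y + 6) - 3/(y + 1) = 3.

y = -7.9469 or y = -1.7197

Multiply both sides by (y + 6)(y + 1):
-5(y + 1) - 3(y + 6) = 3(y + 6)(y + 1).
Expand and collect terms: 3y² + 29y + 41 = 0.
By the quadratic formula, y = (-29 ± √349) / 6, so y ≈ -1.7197 or y ≈ -7.9469.
Neither value makes a denominator zero (y ≠ -6, y ≠ -1), so both are valid.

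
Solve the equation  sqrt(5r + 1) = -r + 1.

Square both sides: 5r + 1 = (-r + 1)^2.
Expand and rearrange: r^2 - 7r = 0.
Solving gives r = 7 or r = 0.
Check each candidate in the original equation:
  r = 7: sqrt(36) = 6, while -r + 1 = -6 — extraneous.
  r = 0: sqrt(1) = 1, while -r + 1 = 1 — valid.

r = 0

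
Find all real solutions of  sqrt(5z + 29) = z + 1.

Square both sides: 5z + 29 = (z + 1)^2.
Expand and rearrange: z^2 - 3z - 28 = 0.
Solving gives z = 7 or z = -4.
Check each candidate in the original equation:
  z = 7: sqrt(64) = 8, while z + 1 = 8 — valid.
  z = -4: sqrt(9) = 3, while z + 1 = -3 — extraneous.

z = 7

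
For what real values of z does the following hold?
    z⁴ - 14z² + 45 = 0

Let u = z². The equation becomes u² - 14u + 45 = 0.
Factor: (u - 5)(u - 9) = 0, so u = 5 or u = 9.
z² = 5 gives z = ±√(5) ≈ ±2.2361.
z² = 9 gives z = ±3.

z = -3 or z = -2.2361 or z = 2.2361 or z = 3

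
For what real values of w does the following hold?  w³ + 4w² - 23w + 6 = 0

w = -7.2749 or w = 0.2749 or w = 3

Possible rational roots are divisors of 6. Testing w = 3 gives 0, so (w - 3) is a factor.
Divide: w³ + 4w² - 23w + 6 = (w - 3)(w² + 7w - 2).
Apply the quadratic formula to w² + 7w - 2 = 0: w = (-7 ± √57)/2, i.e. w ≈ 0.2749 or w ≈ -7.2749.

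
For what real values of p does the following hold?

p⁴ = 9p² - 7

Let u = p². The equation becomes u² - 9u + 7 = 0.
By the quadratic formula, u = √(53)/2 + 9/2 or u = 9/2 - √(53)/2.
p² = √(53)/2 + 9/2 gives p = ±√(√(53)/2 + 9/2) ≈ ±2.8531.
p² = 9/2 - √(53)/2 gives p = ±√(9/2 - √(53)/2) ≈ ±0.9273.

p = -2.8531 or p = -0.9273 or p = 0.9273 or p = 2.8531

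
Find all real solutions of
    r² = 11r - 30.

Bring every term to one side: r² - 11r + 30 = 0.
Factor: (r - 6)(r - 5) = 0.
So r = 6 or r = 5.

r = 5 or r = 6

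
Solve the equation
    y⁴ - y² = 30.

y = -2.4495 or y = 2.4495

Let u = y². The equation becomes u² - u - 30 = 0.
Factor: (u + 5)(u - 6) = 0, so u = -5 or u = 6.
y² = -5 < 0 has no real solution.
y² = 6 gives y = ±√(6) ≈ ±2.4495.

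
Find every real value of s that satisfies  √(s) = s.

Square both sides: s = (s)².
Expand and rearrange: s² - s = 0.
Solving gives s = 1 or s = 0.
Check each candidate in the original equation:
  s = 1: √(1) = 1, while s = 1 — valid.
  s = 0: √(0) = 0, while s = 0 — valid.

s = 0 or s = 1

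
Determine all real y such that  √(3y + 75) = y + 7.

y = 2

Square both sides: 3y + 75 = (y + 7)².
Expand and rearrange: y² + 11y - 26 = 0.
Solving gives y = 2 or y = -13.
Check each candidate in the original equation:
  y = 2: √(81) = 9, while y + 7 = 9 — valid.
  y = -13: √(36) = 6, while y + 7 = -6 — extraneous.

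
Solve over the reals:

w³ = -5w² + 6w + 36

w = -4.6056 or w = -3 or w = 2.6056

Rearrange: w³ + 5w² - 6w - 36 = 0.
Possible rational roots are divisors of -36. Testing w = -3 gives 0, so (w + 3) is a factor.
Divide: w³ + 5w² - 6w - 36 = (w + 3)(w² + 2w - 12).
Apply the quadratic formula to w² + 2w - 12 = 0: w = (-2 ± √52)/2, i.e. w ≈ 2.6056 or w ≈ -4.6056.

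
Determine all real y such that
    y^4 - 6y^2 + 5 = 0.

Let u = y^2. The equation becomes u^2 - 6u + 5 = 0.
Factor: (u - 1)(u - 5) = 0, so u = 1 or u = 5.
y^2 = 1 gives y = +/-1.
y^2 = 5 gives y = +/-sqrt(5) ~= +/-2.2361.

y = -2.2361 or y = -1 or y = 1 or y = 2.2361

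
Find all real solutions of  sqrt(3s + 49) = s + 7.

s = 0

Square both sides: 3s + 49 = (s + 7)^2.
Expand and rearrange: s^2 + 11s = 0.
Solving gives s = 0 or s = -11.
Check each candidate in the original equation:
  s = 0: sqrt(49) = 7, while s + 7 = 7 — valid.
  s = -11: sqrt(16) = 4, while s + 7 = -4 — extraneous.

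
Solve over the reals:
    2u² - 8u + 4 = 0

u = 0.5858 or u = 3.4142

Discriminant: (-8)² − 4·2·4 = 32.
Quadratic formula: u = (8 ± √32) / 4.
So u = √(2) + 2 ≈ 3.4142 or u = 2 - √(2) ≈ 0.5858.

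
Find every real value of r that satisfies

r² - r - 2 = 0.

Factor: (r + 1)(r - 2) = 0.
So r = -1 or r = 2.

r = -1 or r = 2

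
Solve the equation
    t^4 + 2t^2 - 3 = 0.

t = -1 or t = 1

Let u = t^2. The equation becomes u^2 + 2u - 3 = 0.
Factor: (u + 3)(u - 1) = 0, so u = -3 or u = 1.
t^2 = -3 < 0 has no real solution.
t^2 = 1 gives t = +/-1.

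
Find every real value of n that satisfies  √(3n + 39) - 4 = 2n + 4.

Isolate the radical: √(3n + 39) = 2n + 8.
Square both sides: 3n + 39 = (2n + 8)².
Expand and rearrange: 4n² + 29n + 25 = 0.
Solving gives n = -1 or n = -6.25.
Check each candidate in the original equation:
  n = -1: √(36) = 6, while 2n + 8 = 6 — valid.
  n = -6.25: √(20.25) = 4.5, while 2n + 8 = -4.5 — extraneous.

n = -1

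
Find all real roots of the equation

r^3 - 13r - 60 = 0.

r = 5

Possible rational roots are divisors of -60. Testing r = 5 gives 0, so (r - 5) is a factor.
Divide: r^3 - 13r - 60 = (r - 5)(r^2 + 5r + 12).
The quadratic r^2 + 5r + 12 has discriminant -23 < 0, so no further real roots.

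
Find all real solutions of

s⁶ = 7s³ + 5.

Let u = s³. The equation becomes u² - 7u - 5 = 0.
By the quadratic formula, u = 7/2 + √(69)/2 or u = 7/2 - √(69)/2.
s³ = 7/2 + √(69)/2 gives s = ∛(7/2 + √(69)/2) ≈ 1.9707.
s³ = 7/2 - √(69)/2 gives s = -∛(-7/2 + √(69)/2) ≈ -0.8677.

s = -0.8677 or s = 1.9707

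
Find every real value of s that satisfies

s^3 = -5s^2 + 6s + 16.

Rearrange: s^3 + 5s^2 - 6s - 16 = 0.
Possible rational roots are divisors of -16. Testing s = 2 gives 0, so (s - 2) is a factor.
Divide: s^3 + 5s^2 - 6s - 16 = (s - 2)(s^2 + 7s + 8).
Apply the quadratic formula to s^2 + 7s + 8 = 0: s = (-7 +/- sqrt(17))/2, i.e. s ~= -1.4384 or s ~= -5.5616.

s = -5.5616 or s = -1.4384 or s = 2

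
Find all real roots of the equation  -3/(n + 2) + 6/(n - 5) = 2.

Multiply both sides by (n + 2)(n - 5):
-3(n - 5) + 6(n + 2) = 2(n + 2)(n - 5).
Expand and collect terms: 2n^2 - 9n - 47 = 0.
By the quadratic formula, n = (9 +/- sqrt(457)) / 4, so n ~= 7.5944 or n ~= -3.0944.
Neither value makes a denominator zero (n != -2, n != 5), so both are valid.

n = -3.0944 or n = 7.5944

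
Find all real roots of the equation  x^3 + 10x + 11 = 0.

x = -1

Possible rational roots are divisors of 11. Testing x = -1 gives 0, so (x + 1) is a factor.
Divide: x^3 + 10x + 11 = (x + 1)(x^2 - x + 11).
The quadratic x^2 - x + 11 has discriminant -43 < 0, so no further real roots.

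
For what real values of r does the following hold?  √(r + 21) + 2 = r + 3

r = 4

Isolate the radical: √(r + 21) = r + 1.
Square both sides: r + 21 = (r + 1)².
Expand and rearrange: r² + r - 20 = 0.
Solving gives r = 4 or r = -5.
Check each candidate in the original equation:
  r = 4: √(25) = 5, while r + 1 = 5 — valid.
  r = -5: √(16) = 4, while r + 1 = -4 — extraneous.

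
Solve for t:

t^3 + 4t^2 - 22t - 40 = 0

t = -6.4495 or t = -1.5505 or t = 4

Possible rational roots are divisors of -40. Testing t = 4 gives 0, so (t - 4) is a factor.
Divide: t^3 + 4t^2 - 22t - 40 = (t - 4)(t^2 + 8t + 10).
Apply the quadratic formula to t^2 + 8t + 10 = 0: t = (-8 +/- sqrt(24))/2, i.e. t ~= -1.5505 or t ~= -6.4495.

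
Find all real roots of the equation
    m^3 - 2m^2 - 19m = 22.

m = -2 or m = -1.873 or m = 5.873

Rearrange: m^3 - 2m^2 - 19m - 22 = 0.
Possible rational roots are divisors of -22. Testing m = -2 gives 0, so (m + 2) is a factor.
Divide: m^3 - 2m^2 - 19m - 22 = (m + 2)(m^2 - 4m - 11).
Apply the quadratic formula to m^2 - 4m - 11 = 0: m = (4 +/- sqrt(60))/2, i.e. m ~= 5.873 or m ~= -1.873.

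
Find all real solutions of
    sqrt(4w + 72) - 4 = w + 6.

Isolate the radical: sqrt(4w + 72) = w + 10.
Square both sides: 4w + 72 = (w + 10)^2.
Expand and rearrange: w^2 + 16w + 28 = 0.
Solving gives w = -2 or w = -14.
Check each candidate in the original equation:
  w = -2: sqrt(64) = 8, while w + 10 = 8 — valid.
  w = -14: sqrt(16) = 4, while w + 10 = -4 — extraneous.

w = -2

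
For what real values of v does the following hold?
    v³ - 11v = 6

Rearrange: v³ - 11v - 6 = 0.
Possible rational roots are divisors of -6. Testing v = -3 gives 0, so (v + 3) is a factor.
Divide: v³ - 11v - 6 = (v + 3)(v² - 3v - 2).
Apply the quadratic formula to v² - 3v - 2 = 0: v = (3 ± √17)/2, i.e. v ≈ 3.5616 or v ≈ -0.5616.

v = -3 or v = -0.5616 or v = 3.5616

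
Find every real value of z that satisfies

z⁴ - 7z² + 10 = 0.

Let u = z². The equation becomes u² - 7u + 10 = 0.
Factor: (u - 2)(u - 5) = 0, so u = 2 or u = 5.
z² = 2 gives z = ±√(2) ≈ ±1.4142.
z² = 5 gives z = ±√(5) ≈ ±2.2361.

z = -2.2361 or z = -1.4142 or z = 1.4142 or z = 2.2361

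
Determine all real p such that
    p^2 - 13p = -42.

p = 6 or p = 7

Bring every term to one side: p^2 - 13p + 42 = 0.
Factor: (p - 6)(p - 7) = 0.
So p = 6 or p = 7.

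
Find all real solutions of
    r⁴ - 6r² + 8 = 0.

Let u = r². The equation becomes u² - 6u + 8 = 0.
Factor: (u - 4)(u - 2) = 0, so u = 4 or u = 2.
r² = 4 gives r = ±2.
r² = 2 gives r = ±√(2) ≈ ±1.4142.

r = -2 or r = -1.4142 or r = 1.4142 or r = 2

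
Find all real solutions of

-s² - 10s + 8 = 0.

s = -10.7446 or s = 0.7446

Discriminant: (-10)² − 4·(-1)·8 = 132.
Quadratic formula: s = (10 ± √132) / (-2).
So s = -√(33) - 5 ≈ -10.7446 or s = -5 + √(33) ≈ 0.7446.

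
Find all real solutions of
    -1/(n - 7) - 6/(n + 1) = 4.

n = -2.5404 or n = 6.7904

Multiply both sides by (n - 7)(n + 1):
-(n + 1) - 6(n - 7) = 4(n - 7)(n + 1).
Expand and collect terms: 4n² - 17n - 69 = 0.
By the quadratic formula, n = (17 ± √1393) / 8, so n ≈ 6.7904 or n ≈ -2.5404.
Neither value makes a denominator zero (n ≠ 7, n ≠ -1), so both are valid.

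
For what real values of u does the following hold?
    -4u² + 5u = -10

u = -1.0752 or u = 2.3252

Rearrange to standard form: -4u² + 5u + 10 = 0.
Discriminant: (5)² − 4·(-4)·10 = 185.
Quadratic formula: u = (-5 ± √185) / (-8).
So u = 5/8 - √(185)/8 ≈ -1.0752 or u = 5/8 + √(185)/8 ≈ 2.3252.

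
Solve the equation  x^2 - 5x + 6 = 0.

Factor: (x - 2)(x - 3) = 0.
So x = 2 or x = 3.

x = 2 or x = 3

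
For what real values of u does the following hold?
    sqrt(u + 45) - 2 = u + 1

Isolate the radical: sqrt(u + 45) = u + 3.
Square both sides: u + 45 = (u + 3)^2.
Expand and rearrange: u^2 + 5u - 36 = 0.
Solving gives u = 4 or u = -9.
Check each candidate in the original equation:
  u = 4: sqrt(49) = 7, while u + 3 = 7 — valid.
  u = -9: sqrt(36) = 6, while u + 3 = -6 — extraneous.

u = 4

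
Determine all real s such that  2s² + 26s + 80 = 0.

Factor: 2(s + 8)(s + 5) = 0.
So s = -8 or s = -5.

s = -8 or s = -5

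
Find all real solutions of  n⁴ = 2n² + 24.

n = -2.4495 or n = 2.4495

Let u = n². The equation becomes u² - 2u - 24 = 0.
Factor: (u + 4)(u - 6) = 0, so u = -4 or u = 6.
n² = -4 < 0 has no real solution.
n² = 6 gives n = ±√(6) ≈ ±2.4495.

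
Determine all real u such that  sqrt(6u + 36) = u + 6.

u = -6 or u = 0

Square both sides: 6u + 36 = (u + 6)^2.
Expand and rearrange: u^2 + 6u = 0.
Solving gives u = 0 or u = -6.
Check each candidate in the original equation:
  u = 0: sqrt(36) = 6, while u + 6 = 6 — valid.
  u = -6: sqrt(0) = 0, while u + 6 = 0 — valid.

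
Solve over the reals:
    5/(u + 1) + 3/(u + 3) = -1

u = -9.873 or u = -2.127

Multiply both sides by (u + 1)(u + 3):
5(u + 3) + 3(u + 1) = -(u + 1)(u + 3).
Expand and collect terms: -u^2 - 12u - 21 = 0.
By the quadratic formula, u = (12 +/- sqrt(60)) / -2, so u ~= -9.873 or u ~= -2.127.
Neither value makes a denominator zero (u != -1, u != -3), so both are valid.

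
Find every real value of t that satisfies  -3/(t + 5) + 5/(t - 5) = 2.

Multiply both sides by (t + 5)(t - 5):
-3(t - 5) + 5(t + 5) = 2(t + 5)(t - 5).
Expand and collect terms: 2t^2 - 2t - 90 = 0.
By the quadratic formula, t = (2 +/- sqrt(724)) / 4, so t ~= 7.2268 or t ~= -6.2268.
Neither value makes a denominator zero (t != -5, t != 5), so both are valid.

t = -6.2268 or t = 7.2268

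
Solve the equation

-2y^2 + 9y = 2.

Rearrange to standard form: -2y^2 + 9y - 2 = 0.
Discriminant: (9)^2 - 4*(-2)*(-2) = 65.
Quadratic formula: y = (-9 +/- sqrt(65)) / (-4).
So y = 9/4 - sqrt(65)/4 ~= 0.2344 or y = sqrt(65)/4 + 9/4 ~= 4.2656.

y = 0.2344 or y = 4.2656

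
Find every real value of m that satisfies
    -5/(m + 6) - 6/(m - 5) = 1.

Multiply both sides by (m + 6)(m - 5):
-5(m - 5) - 6(m + 6) = (m + 6)(m - 5).
Expand and collect terms: m² + 12m - 19 = 0.
By the quadratic formula, m = (-12 ± √220) / 2, so m ≈ 1.4162 or m ≈ -13.4162.
Neither value makes a denominator zero (m ≠ -6, m ≠ 5), so both are valid.

m = -13.4162 or m = 1.4162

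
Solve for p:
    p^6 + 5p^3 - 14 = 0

p = -1.9129 or p = 1.2599

Let u = p^3. The equation becomes u^2 + 5u - 14 = 0.
Factor: (u - 2)(u + 7) = 0, so u = 2 or u = -7.
p^3 = 2 gives p = (2)^(1/3) ~= 1.2599.
p^3 = -7 gives p = -(7)^(1/3) ~= -1.9129.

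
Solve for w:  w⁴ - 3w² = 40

Let u = w². The equation becomes u² - 3u - 40 = 0.
Factor: (u + 5)(u - 8) = 0, so u = -5 or u = 8.
w² = -5 < 0 has no real solution.
w² = 8 gives w = ±2·√(2) ≈ ±2.8284.

w = -2.8284 or w = 2.8284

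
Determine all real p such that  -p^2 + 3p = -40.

Bring every term to one side: -p^2 + 3p + 40 = 0.
Factor: -1(p - 8)(p + 5) = 0.
So p = 8 or p = -5.

p = -5 or p = 8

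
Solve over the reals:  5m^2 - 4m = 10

m = -1.0697 or m = 1.8697

Rearrange to standard form: 5m^2 - 4m - 10 = 0.
Discriminant: (-4)^2 - 4*5*(-10) = 216.
Quadratic formula: m = (4 +/- sqrt(216)) / 10.
So m = 2/5 + 3*sqrt(6)/5 ~= 1.8697 or m = 2/5 - 3*sqrt(6)/5 ~= -1.0697.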